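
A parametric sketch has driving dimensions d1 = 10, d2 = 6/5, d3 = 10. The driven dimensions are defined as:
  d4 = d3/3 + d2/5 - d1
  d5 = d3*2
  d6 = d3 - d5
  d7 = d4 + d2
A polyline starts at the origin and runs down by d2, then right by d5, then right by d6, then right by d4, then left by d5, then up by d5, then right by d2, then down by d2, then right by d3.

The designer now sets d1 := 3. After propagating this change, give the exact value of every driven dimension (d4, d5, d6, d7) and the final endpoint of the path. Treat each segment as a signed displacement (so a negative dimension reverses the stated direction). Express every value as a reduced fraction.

Apply edit: d1 := 3
  d4 = d3/3 + d2/5 - d1 = 43/75
  d5 = d3*2 = 20
  d6 = d3 - d5 = -10
  d7 = d4 + d2 = 133/75
Walk from origin (0, 0):
  seg 1: down by d2 = 6/5 → (0, -6/5)
  seg 2: right by d5 = 20 → (20, -6/5)
  seg 3: right by d6 = -10 → (10, -6/5)
  seg 4: right by d4 = 43/75 → (793/75, -6/5)
  seg 5: left by d5 = 20 → (-707/75, -6/5)
  seg 6: up by d5 = 20 → (-707/75, 94/5)
  seg 7: right by d2 = 6/5 → (-617/75, 94/5)
  seg 8: down by d2 = 6/5 → (-617/75, 88/5)
  seg 9: right by d3 = 10 → (133/75, 88/5)

d4 = 43/75
d5 = 20
d6 = -10
d7 = 133/75
endpoint = (133/75, 88/5)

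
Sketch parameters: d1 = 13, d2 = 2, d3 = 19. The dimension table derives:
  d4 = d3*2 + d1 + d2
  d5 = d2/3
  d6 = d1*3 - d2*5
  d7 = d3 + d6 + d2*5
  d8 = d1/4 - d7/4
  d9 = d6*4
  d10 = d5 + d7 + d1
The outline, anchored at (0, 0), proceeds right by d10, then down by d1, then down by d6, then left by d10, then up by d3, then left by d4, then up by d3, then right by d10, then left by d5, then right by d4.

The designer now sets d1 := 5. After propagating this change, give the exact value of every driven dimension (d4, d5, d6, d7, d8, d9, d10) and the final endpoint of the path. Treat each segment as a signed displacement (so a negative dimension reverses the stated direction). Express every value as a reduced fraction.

d4 = 45
d5 = 2/3
d6 = 5
d7 = 34
d8 = -29/4
d9 = 20
d10 = 119/3
endpoint = (39, 28)

Apply edit: d1 := 5
  d4 = d3*2 + d1 + d2 = 45
  d5 = d2/3 = 2/3
  d6 = d1*3 - d2*5 = 5
  d7 = d3 + d6 + d2*5 = 34
  d8 = d1/4 - d7/4 = -29/4
  d9 = d6*4 = 20
  d10 = d5 + d7 + d1 = 119/3
Walk from origin (0, 0):
  seg 1: right by d10 = 119/3 → (119/3, 0)
  seg 2: down by d1 = 5 → (119/3, -5)
  seg 3: down by d6 = 5 → (119/3, -10)
  seg 4: left by d10 = 119/3 → (0, -10)
  seg 5: up by d3 = 19 → (0, 9)
  seg 6: left by d4 = 45 → (-45, 9)
  seg 7: up by d3 = 19 → (-45, 28)
  seg 8: right by d10 = 119/3 → (-16/3, 28)
  seg 9: left by d5 = 2/3 → (-6, 28)
  seg 10: right by d4 = 45 → (39, 28)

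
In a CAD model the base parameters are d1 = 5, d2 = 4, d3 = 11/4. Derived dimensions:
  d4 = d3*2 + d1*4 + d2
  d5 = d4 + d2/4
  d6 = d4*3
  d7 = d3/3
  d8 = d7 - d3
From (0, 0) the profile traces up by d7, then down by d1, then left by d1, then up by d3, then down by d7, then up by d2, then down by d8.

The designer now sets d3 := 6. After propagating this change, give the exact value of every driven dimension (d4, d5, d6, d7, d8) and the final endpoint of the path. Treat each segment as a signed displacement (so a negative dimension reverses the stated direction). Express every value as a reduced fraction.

Apply edit: d3 := 6
  d4 = d3*2 + d1*4 + d2 = 36
  d5 = d4 + d2/4 = 37
  d6 = d4*3 = 108
  d7 = d3/3 = 2
  d8 = d7 - d3 = -4
Walk from origin (0, 0):
  seg 1: up by d7 = 2 → (0, 2)
  seg 2: down by d1 = 5 → (0, -3)
  seg 3: left by d1 = 5 → (-5, -3)
  seg 4: up by d3 = 6 → (-5, 3)
  seg 5: down by d7 = 2 → (-5, 1)
  seg 6: up by d2 = 4 → (-5, 5)
  seg 7: down by d8 = -4 → (-5, 9)

d4 = 36
d5 = 37
d6 = 108
d7 = 2
d8 = -4
endpoint = (-5, 9)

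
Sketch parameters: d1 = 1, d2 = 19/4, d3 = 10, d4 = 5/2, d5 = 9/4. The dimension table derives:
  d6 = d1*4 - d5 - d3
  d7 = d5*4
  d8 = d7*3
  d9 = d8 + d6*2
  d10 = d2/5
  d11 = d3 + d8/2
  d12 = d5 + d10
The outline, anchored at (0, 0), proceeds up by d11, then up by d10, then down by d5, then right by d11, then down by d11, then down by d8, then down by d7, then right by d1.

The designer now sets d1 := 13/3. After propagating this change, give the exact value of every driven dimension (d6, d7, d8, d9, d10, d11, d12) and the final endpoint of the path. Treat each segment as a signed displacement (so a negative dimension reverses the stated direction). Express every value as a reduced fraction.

Apply edit: d1 := 13/3
  d6 = d1*4 - d5 - d3 = 61/12
  d7 = d5*4 = 9
  d8 = d7*3 = 27
  d9 = d8 + d6*2 = 223/6
  d10 = d2/5 = 19/20
  d11 = d3 + d8/2 = 47/2
  d12 = d5 + d10 = 16/5
Walk from origin (0, 0):
  seg 1: up by d11 = 47/2 → (0, 47/2)
  seg 2: up by d10 = 19/20 → (0, 489/20)
  seg 3: down by d5 = 9/4 → (0, 111/5)
  seg 4: right by d11 = 47/2 → (47/2, 111/5)
  seg 5: down by d11 = 47/2 → (47/2, -13/10)
  seg 6: down by d8 = 27 → (47/2, -283/10)
  seg 7: down by d7 = 9 → (47/2, -373/10)
  seg 8: right by d1 = 13/3 → (167/6, -373/10)

d6 = 61/12
d7 = 9
d8 = 27
d9 = 223/6
d10 = 19/20
d11 = 47/2
d12 = 16/5
endpoint = (167/6, -373/10)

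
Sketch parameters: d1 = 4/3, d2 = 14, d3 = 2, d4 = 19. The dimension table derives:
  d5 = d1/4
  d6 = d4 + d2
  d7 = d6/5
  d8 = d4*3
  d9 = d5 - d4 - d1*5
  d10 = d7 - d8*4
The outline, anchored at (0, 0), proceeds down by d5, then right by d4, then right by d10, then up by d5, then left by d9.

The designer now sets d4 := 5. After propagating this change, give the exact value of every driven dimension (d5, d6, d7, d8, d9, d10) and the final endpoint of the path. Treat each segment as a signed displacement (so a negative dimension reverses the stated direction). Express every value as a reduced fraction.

Apply edit: d4 := 5
  d5 = d1/4 = 1/3
  d6 = d4 + d2 = 19
  d7 = d6/5 = 19/5
  d8 = d4*3 = 15
  d9 = d5 - d4 - d1*5 = -34/3
  d10 = d7 - d8*4 = -281/5
Walk from origin (0, 0):
  seg 1: down by d5 = 1/3 → (0, -1/3)
  seg 2: right by d4 = 5 → (5, -1/3)
  seg 3: right by d10 = -281/5 → (-256/5, -1/3)
  seg 4: up by d5 = 1/3 → (-256/5, 0)
  seg 5: left by d9 = -34/3 → (-598/15, 0)

d5 = 1/3
d6 = 19
d7 = 19/5
d8 = 15
d9 = -34/3
d10 = -281/5
endpoint = (-598/15, 0)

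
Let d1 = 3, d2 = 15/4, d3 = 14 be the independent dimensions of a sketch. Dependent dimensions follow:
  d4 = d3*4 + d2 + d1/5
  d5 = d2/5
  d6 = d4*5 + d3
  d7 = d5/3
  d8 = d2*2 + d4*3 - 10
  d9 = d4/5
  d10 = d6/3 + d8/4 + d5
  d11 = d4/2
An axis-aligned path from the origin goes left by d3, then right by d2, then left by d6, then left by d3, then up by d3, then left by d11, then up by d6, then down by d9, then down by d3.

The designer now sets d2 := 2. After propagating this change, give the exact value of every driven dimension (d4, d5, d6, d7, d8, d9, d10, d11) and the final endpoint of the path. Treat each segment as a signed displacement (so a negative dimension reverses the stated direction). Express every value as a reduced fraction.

d4 = 293/5
d5 = 2/5
d6 = 307
d7 = 2/15
d8 = 849/5
d9 = 293/25
d10 = 8711/60
d11 = 293/10
endpoint = (-3623/10, 7382/25)

Apply edit: d2 := 2
  d4 = d3*4 + d2 + d1/5 = 293/5
  d5 = d2/5 = 2/5
  d6 = d4*5 + d3 = 307
  d7 = d5/3 = 2/15
  d8 = d2*2 + d4*3 - 10 = 849/5
  d9 = d4/5 = 293/25
  d10 = d6/3 + d8/4 + d5 = 8711/60
  d11 = d4/2 = 293/10
Walk from origin (0, 0):
  seg 1: left by d3 = 14 → (-14, 0)
  seg 2: right by d2 = 2 → (-12, 0)
  seg 3: left by d6 = 307 → (-319, 0)
  seg 4: left by d3 = 14 → (-333, 0)
  seg 5: up by d3 = 14 → (-333, 14)
  seg 6: left by d11 = 293/10 → (-3623/10, 14)
  seg 7: up by d6 = 307 → (-3623/10, 321)
  seg 8: down by d9 = 293/25 → (-3623/10, 7732/25)
  seg 9: down by d3 = 14 → (-3623/10, 7382/25)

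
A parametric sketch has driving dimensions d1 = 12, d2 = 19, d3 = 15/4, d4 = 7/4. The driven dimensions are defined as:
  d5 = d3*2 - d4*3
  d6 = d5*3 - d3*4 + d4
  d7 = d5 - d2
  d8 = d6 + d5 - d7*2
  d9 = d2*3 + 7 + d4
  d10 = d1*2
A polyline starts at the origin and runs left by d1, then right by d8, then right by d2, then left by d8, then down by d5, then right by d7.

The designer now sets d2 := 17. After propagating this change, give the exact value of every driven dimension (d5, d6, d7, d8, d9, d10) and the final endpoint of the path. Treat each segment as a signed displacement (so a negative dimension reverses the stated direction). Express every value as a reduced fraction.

d5 = 9/4
d6 = -13/2
d7 = -59/4
d8 = 101/4
d9 = 239/4
d10 = 24
endpoint = (-39/4, -9/4)

Apply edit: d2 := 17
  d5 = d3*2 - d4*3 = 9/4
  d6 = d5*3 - d3*4 + d4 = -13/2
  d7 = d5 - d2 = -59/4
  d8 = d6 + d5 - d7*2 = 101/4
  d9 = d2*3 + 7 + d4 = 239/4
  d10 = d1*2 = 24
Walk from origin (0, 0):
  seg 1: left by d1 = 12 → (-12, 0)
  seg 2: right by d8 = 101/4 → (53/4, 0)
  seg 3: right by d2 = 17 → (121/4, 0)
  seg 4: left by d8 = 101/4 → (5, 0)
  seg 5: down by d5 = 9/4 → (5, -9/4)
  seg 6: right by d7 = -59/4 → (-39/4, -9/4)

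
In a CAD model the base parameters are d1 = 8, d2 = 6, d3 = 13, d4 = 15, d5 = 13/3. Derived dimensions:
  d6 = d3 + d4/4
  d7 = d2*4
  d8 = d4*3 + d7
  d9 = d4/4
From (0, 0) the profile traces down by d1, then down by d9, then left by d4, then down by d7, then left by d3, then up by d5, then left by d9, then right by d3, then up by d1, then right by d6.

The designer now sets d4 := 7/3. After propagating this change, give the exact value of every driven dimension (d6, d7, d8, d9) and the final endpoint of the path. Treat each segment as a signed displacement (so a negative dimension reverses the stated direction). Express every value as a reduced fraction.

Apply edit: d4 := 7/3
  d6 = d3 + d4/4 = 163/12
  d7 = d2*4 = 24
  d8 = d4*3 + d7 = 31
  d9 = d4/4 = 7/12
Walk from origin (0, 0):
  seg 1: down by d1 = 8 → (0, -8)
  seg 2: down by d9 = 7/12 → (0, -103/12)
  seg 3: left by d4 = 7/3 → (-7/3, -103/12)
  seg 4: down by d7 = 24 → (-7/3, -391/12)
  seg 5: left by d3 = 13 → (-46/3, -391/12)
  seg 6: up by d5 = 13/3 → (-46/3, -113/4)
  seg 7: left by d9 = 7/12 → (-191/12, -113/4)
  seg 8: right by d3 = 13 → (-35/12, -113/4)
  seg 9: up by d1 = 8 → (-35/12, -81/4)
  seg 10: right by d6 = 163/12 → (32/3, -81/4)

d6 = 163/12
d7 = 24
d8 = 31
d9 = 7/12
endpoint = (32/3, -81/4)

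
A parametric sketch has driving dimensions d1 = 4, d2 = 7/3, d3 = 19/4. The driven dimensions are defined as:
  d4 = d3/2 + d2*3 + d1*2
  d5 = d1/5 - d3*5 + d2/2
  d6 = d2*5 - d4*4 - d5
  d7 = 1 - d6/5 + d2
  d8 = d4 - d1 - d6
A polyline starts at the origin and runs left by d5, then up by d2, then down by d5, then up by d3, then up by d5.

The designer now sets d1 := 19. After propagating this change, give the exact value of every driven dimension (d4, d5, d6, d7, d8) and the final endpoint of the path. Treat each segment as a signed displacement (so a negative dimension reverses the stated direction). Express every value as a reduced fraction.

d4 = 379/8
d5 = -1127/60
d6 = -3181/20
d7 = 10543/300
d8 = 7497/40
endpoint = (1127/60, 85/12)

Apply edit: d1 := 19
  d4 = d3/2 + d2*3 + d1*2 = 379/8
  d5 = d1/5 - d3*5 + d2/2 = -1127/60
  d6 = d2*5 - d4*4 - d5 = -3181/20
  d7 = 1 - d6/5 + d2 = 10543/300
  d8 = d4 - d1 - d6 = 7497/40
Walk from origin (0, 0):
  seg 1: left by d5 = -1127/60 → (1127/60, 0)
  seg 2: up by d2 = 7/3 → (1127/60, 7/3)
  seg 3: down by d5 = -1127/60 → (1127/60, 1267/60)
  seg 4: up by d3 = 19/4 → (1127/60, 388/15)
  seg 5: up by d5 = -1127/60 → (1127/60, 85/12)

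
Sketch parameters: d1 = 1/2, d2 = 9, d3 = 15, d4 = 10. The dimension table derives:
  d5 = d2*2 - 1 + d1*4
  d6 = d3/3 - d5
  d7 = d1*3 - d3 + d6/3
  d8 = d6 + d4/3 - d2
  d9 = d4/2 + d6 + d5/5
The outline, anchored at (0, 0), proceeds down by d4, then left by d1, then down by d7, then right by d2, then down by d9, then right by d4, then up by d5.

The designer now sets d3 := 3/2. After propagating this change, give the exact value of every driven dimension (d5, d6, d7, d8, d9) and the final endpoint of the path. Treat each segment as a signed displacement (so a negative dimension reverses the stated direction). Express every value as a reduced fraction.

Apply edit: d3 := 3/2
  d5 = d2*2 - 1 + d1*4 = 19
  d6 = d3/3 - d5 = -37/2
  d7 = d1*3 - d3 + d6/3 = -37/6
  d8 = d6 + d4/3 - d2 = -145/6
  d9 = d4/2 + d6 + d5/5 = -97/10
Walk from origin (0, 0):
  seg 1: down by d4 = 10 → (0, -10)
  seg 2: left by d1 = 1/2 → (-1/2, -10)
  seg 3: down by d7 = -37/6 → (-1/2, -23/6)
  seg 4: right by d2 = 9 → (17/2, -23/6)
  seg 5: down by d9 = -97/10 → (17/2, 88/15)
  seg 6: right by d4 = 10 → (37/2, 88/15)
  seg 7: up by d5 = 19 → (37/2, 373/15)

d5 = 19
d6 = -37/2
d7 = -37/6
d8 = -145/6
d9 = -97/10
endpoint = (37/2, 373/15)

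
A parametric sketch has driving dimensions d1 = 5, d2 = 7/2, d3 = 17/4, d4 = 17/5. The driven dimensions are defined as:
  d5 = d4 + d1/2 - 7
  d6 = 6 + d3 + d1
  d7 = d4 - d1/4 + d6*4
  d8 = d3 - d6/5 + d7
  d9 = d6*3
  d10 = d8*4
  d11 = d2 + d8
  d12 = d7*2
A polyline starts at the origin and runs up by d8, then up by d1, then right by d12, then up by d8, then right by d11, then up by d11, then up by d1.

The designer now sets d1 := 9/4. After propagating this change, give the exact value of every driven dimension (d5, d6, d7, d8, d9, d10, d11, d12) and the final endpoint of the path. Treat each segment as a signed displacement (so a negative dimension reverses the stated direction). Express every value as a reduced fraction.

Apply edit: d1 := 9/4
  d5 = d4 + d1/2 - 7 = -99/40
  d6 = 6 + d3 + d1 = 25/2
  d7 = d4 - d1/4 + d6*4 = 4227/80
  d8 = d3 - d6/5 + d7 = 4367/80
  d9 = d6*3 = 75/2
  d10 = d8*4 = 4367/20
  d11 = d2 + d8 = 4647/80
  d12 = d7*2 = 4227/40
Walk from origin (0, 0):
  seg 1: up by d8 = 4367/80 → (0, 4367/80)
  seg 2: up by d1 = 9/4 → (0, 4547/80)
  seg 3: right by d12 = 4227/40 → (4227/40, 4547/80)
  seg 4: up by d8 = 4367/80 → (4227/40, 4457/40)
  seg 5: right by d11 = 4647/80 → (13101/80, 4457/40)
  seg 6: up by d11 = 4647/80 → (13101/80, 13561/80)
  seg 7: up by d1 = 9/4 → (13101/80, 13741/80)

d5 = -99/40
d6 = 25/2
d7 = 4227/80
d8 = 4367/80
d9 = 75/2
d10 = 4367/20
d11 = 4647/80
d12 = 4227/40
endpoint = (13101/80, 13741/80)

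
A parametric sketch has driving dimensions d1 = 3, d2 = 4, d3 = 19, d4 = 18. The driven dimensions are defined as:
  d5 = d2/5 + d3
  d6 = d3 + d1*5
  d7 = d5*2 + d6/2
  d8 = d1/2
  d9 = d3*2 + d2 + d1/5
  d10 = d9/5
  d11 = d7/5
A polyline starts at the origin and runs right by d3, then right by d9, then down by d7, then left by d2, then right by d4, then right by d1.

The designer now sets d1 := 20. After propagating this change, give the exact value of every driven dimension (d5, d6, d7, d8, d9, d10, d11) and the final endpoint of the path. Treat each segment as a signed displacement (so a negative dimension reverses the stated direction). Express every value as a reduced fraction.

Apply edit: d1 := 20
  d5 = d2/5 + d3 = 99/5
  d6 = d3 + d1*5 = 119
  d7 = d5*2 + d6/2 = 991/10
  d8 = d1/2 = 10
  d9 = d3*2 + d2 + d1/5 = 46
  d10 = d9/5 = 46/5
  d11 = d7/5 = 991/50
Walk from origin (0, 0):
  seg 1: right by d3 = 19 → (19, 0)
  seg 2: right by d9 = 46 → (65, 0)
  seg 3: down by d7 = 991/10 → (65, -991/10)
  seg 4: left by d2 = 4 → (61, -991/10)
  seg 5: right by d4 = 18 → (79, -991/10)
  seg 6: right by d1 = 20 → (99, -991/10)

d5 = 99/5
d6 = 119
d7 = 991/10
d8 = 10
d9 = 46
d10 = 46/5
d11 = 991/50
endpoint = (99, -991/10)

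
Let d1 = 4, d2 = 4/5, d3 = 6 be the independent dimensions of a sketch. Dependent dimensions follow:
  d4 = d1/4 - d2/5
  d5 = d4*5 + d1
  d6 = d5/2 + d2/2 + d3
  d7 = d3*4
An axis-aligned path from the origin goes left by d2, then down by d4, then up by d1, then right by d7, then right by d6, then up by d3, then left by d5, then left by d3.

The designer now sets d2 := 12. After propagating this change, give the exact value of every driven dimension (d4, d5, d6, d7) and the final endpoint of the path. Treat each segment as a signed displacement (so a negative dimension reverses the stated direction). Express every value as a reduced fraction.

d4 = -7/5
d5 = -3
d6 = 21/2
d7 = 24
endpoint = (39/2, 57/5)

Apply edit: d2 := 12
  d4 = d1/4 - d2/5 = -7/5
  d5 = d4*5 + d1 = -3
  d6 = d5/2 + d2/2 + d3 = 21/2
  d7 = d3*4 = 24
Walk from origin (0, 0):
  seg 1: left by d2 = 12 → (-12, 0)
  seg 2: down by d4 = -7/5 → (-12, 7/5)
  seg 3: up by d1 = 4 → (-12, 27/5)
  seg 4: right by d7 = 24 → (12, 27/5)
  seg 5: right by d6 = 21/2 → (45/2, 27/5)
  seg 6: up by d3 = 6 → (45/2, 57/5)
  seg 7: left by d5 = -3 → (51/2, 57/5)
  seg 8: left by d3 = 6 → (39/2, 57/5)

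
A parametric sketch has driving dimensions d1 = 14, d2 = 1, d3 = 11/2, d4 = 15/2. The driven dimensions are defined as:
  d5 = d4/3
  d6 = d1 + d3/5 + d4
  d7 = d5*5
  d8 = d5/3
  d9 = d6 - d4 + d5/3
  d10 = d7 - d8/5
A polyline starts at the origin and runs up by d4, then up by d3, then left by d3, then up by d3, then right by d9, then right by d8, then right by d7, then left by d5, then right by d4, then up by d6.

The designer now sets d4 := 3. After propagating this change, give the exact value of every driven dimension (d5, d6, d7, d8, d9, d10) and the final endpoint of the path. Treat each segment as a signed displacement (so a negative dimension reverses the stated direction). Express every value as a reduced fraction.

Apply edit: d4 := 3
  d5 = d4/3 = 1
  d6 = d1 + d3/5 + d4 = 181/10
  d7 = d5*5 = 5
  d8 = d5/3 = 1/3
  d9 = d6 - d4 + d5/3 = 463/30
  d10 = d7 - d8/5 = 74/15
Walk from origin (0, 0):
  seg 1: up by d4 = 3 → (0, 3)
  seg 2: up by d3 = 11/2 → (0, 17/2)
  seg 3: left by d3 = 11/2 → (-11/2, 17/2)
  seg 4: up by d3 = 11/2 → (-11/2, 14)
  seg 5: right by d9 = 463/30 → (149/15, 14)
  seg 6: right by d8 = 1/3 → (154/15, 14)
  seg 7: right by d7 = 5 → (229/15, 14)
  seg 8: left by d5 = 1 → (214/15, 14)
  seg 9: right by d4 = 3 → (259/15, 14)
  seg 10: up by d6 = 181/10 → (259/15, 321/10)

d5 = 1
d6 = 181/10
d7 = 5
d8 = 1/3
d9 = 463/30
d10 = 74/15
endpoint = (259/15, 321/10)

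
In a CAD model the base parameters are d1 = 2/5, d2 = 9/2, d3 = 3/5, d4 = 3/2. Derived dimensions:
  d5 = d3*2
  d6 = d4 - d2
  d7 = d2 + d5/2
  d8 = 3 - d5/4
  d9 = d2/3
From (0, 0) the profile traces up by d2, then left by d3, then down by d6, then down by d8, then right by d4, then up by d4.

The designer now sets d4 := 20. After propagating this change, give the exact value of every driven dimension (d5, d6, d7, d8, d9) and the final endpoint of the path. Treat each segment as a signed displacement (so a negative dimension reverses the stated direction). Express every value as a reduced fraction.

Apply edit: d4 := 20
  d5 = d3*2 = 6/5
  d6 = d4 - d2 = 31/2
  d7 = d2 + d5/2 = 51/10
  d8 = 3 - d5/4 = 27/10
  d9 = d2/3 = 3/2
Walk from origin (0, 0):
  seg 1: up by d2 = 9/2 → (0, 9/2)
  seg 2: left by d3 = 3/5 → (-3/5, 9/2)
  seg 3: down by d6 = 31/2 → (-3/5, -11)
  seg 4: down by d8 = 27/10 → (-3/5, -137/10)
  seg 5: right by d4 = 20 → (97/5, -137/10)
  seg 6: up by d4 = 20 → (97/5, 63/10)

d5 = 6/5
d6 = 31/2
d7 = 51/10
d8 = 27/10
d9 = 3/2
endpoint = (97/5, 63/10)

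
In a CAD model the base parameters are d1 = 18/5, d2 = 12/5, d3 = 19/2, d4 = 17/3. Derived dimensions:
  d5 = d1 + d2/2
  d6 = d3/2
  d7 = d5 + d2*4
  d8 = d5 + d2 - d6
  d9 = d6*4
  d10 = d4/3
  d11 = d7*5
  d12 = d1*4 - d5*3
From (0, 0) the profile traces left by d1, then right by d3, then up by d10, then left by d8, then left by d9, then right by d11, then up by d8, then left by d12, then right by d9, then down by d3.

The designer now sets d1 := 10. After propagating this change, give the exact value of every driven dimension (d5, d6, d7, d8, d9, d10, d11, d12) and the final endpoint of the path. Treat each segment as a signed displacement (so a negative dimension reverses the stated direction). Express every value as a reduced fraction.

d5 = 56/5
d6 = 19/4
d7 = 104/5
d8 = 177/20
d9 = 19
d10 = 17/9
d11 = 104
d12 = 32/5
endpoint = (353/4, 223/180)

Apply edit: d1 := 10
  d5 = d1 + d2/2 = 56/5
  d6 = d3/2 = 19/4
  d7 = d5 + d2*4 = 104/5
  d8 = d5 + d2 - d6 = 177/20
  d9 = d6*4 = 19
  d10 = d4/3 = 17/9
  d11 = d7*5 = 104
  d12 = d1*4 - d5*3 = 32/5
Walk from origin (0, 0):
  seg 1: left by d1 = 10 → (-10, 0)
  seg 2: right by d3 = 19/2 → (-1/2, 0)
  seg 3: up by d10 = 17/9 → (-1/2, 17/9)
  seg 4: left by d8 = 177/20 → (-187/20, 17/9)
  seg 5: left by d9 = 19 → (-567/20, 17/9)
  seg 6: right by d11 = 104 → (1513/20, 17/9)
  seg 7: up by d8 = 177/20 → (1513/20, 1933/180)
  seg 8: left by d12 = 32/5 → (277/4, 1933/180)
  seg 9: right by d9 = 19 → (353/4, 1933/180)
  seg 10: down by d3 = 19/2 → (353/4, 223/180)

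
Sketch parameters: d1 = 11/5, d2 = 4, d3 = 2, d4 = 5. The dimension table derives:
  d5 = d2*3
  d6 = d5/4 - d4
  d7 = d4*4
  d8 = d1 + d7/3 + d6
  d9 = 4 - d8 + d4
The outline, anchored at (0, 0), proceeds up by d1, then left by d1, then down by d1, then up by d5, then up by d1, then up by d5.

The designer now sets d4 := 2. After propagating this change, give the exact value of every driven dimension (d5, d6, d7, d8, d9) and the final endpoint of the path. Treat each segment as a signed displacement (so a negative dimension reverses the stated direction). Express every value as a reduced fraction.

d5 = 12
d6 = 1
d7 = 8
d8 = 88/15
d9 = 2/15
endpoint = (-11/5, 131/5)

Apply edit: d4 := 2
  d5 = d2*3 = 12
  d6 = d5/4 - d4 = 1
  d7 = d4*4 = 8
  d8 = d1 + d7/3 + d6 = 88/15
  d9 = 4 - d8 + d4 = 2/15
Walk from origin (0, 0):
  seg 1: up by d1 = 11/5 → (0, 11/5)
  seg 2: left by d1 = 11/5 → (-11/5, 11/5)
  seg 3: down by d1 = 11/5 → (-11/5, 0)
  seg 4: up by d5 = 12 → (-11/5, 12)
  seg 5: up by d1 = 11/5 → (-11/5, 71/5)
  seg 6: up by d5 = 12 → (-11/5, 131/5)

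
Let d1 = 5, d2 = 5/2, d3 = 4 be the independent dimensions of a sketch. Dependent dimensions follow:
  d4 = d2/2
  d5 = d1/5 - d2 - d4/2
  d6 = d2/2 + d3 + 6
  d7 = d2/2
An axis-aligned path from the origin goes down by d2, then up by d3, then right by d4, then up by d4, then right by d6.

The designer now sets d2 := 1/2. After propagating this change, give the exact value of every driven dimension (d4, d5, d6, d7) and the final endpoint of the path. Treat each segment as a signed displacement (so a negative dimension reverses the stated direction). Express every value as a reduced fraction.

Apply edit: d2 := 1/2
  d4 = d2/2 = 1/4
  d5 = d1/5 - d2 - d4/2 = 3/8
  d6 = d2/2 + d3 + 6 = 41/4
  d7 = d2/2 = 1/4
Walk from origin (0, 0):
  seg 1: down by d2 = 1/2 → (0, -1/2)
  seg 2: up by d3 = 4 → (0, 7/2)
  seg 3: right by d4 = 1/4 → (1/4, 7/2)
  seg 4: up by d4 = 1/4 → (1/4, 15/4)
  seg 5: right by d6 = 41/4 → (21/2, 15/4)

d4 = 1/4
d5 = 3/8
d6 = 41/4
d7 = 1/4
endpoint = (21/2, 15/4)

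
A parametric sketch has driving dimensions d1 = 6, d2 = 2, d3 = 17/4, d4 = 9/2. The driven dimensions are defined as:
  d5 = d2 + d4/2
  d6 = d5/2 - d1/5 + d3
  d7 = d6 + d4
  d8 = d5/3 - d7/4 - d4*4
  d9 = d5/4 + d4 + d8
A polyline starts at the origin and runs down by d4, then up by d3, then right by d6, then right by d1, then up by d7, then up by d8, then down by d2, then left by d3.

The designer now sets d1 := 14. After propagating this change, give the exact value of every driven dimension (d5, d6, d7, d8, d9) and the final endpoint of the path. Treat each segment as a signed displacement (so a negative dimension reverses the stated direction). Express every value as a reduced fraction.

d5 = 17/4
d6 = 143/40
d7 = 323/40
d8 = -8929/480
d9 = -6259/480
endpoint = (533/40, -6133/480)

Apply edit: d1 := 14
  d5 = d2 + d4/2 = 17/4
  d6 = d5/2 - d1/5 + d3 = 143/40
  d7 = d6 + d4 = 323/40
  d8 = d5/3 - d7/4 - d4*4 = -8929/480
  d9 = d5/4 + d4 + d8 = -6259/480
Walk from origin (0, 0):
  seg 1: down by d4 = 9/2 → (0, -9/2)
  seg 2: up by d3 = 17/4 → (0, -1/4)
  seg 3: right by d6 = 143/40 → (143/40, -1/4)
  seg 4: right by d1 = 14 → (703/40, -1/4)
  seg 5: up by d7 = 323/40 → (703/40, 313/40)
  seg 6: up by d8 = -8929/480 → (703/40, -5173/480)
  seg 7: down by d2 = 2 → (703/40, -6133/480)
  seg 8: left by d3 = 17/4 → (533/40, -6133/480)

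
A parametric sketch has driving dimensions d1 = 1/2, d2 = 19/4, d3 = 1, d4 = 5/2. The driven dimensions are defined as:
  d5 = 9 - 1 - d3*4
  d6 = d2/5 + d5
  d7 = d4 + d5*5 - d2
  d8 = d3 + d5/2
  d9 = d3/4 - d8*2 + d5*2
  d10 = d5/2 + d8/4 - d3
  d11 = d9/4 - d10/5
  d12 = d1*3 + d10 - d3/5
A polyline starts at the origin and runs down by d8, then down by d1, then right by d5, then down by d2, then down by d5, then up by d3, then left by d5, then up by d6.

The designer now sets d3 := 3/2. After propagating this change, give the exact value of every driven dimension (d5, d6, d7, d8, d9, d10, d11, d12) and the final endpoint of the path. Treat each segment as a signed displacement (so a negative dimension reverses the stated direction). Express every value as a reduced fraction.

Apply edit: d3 := 3/2
  d5 = 9 - 1 - d3*4 = 2
  d6 = d2/5 + d5 = 59/20
  d7 = d4 + d5*5 - d2 = 31/4
  d8 = d3 + d5/2 = 5/2
  d9 = d3/4 - d8*2 + d5*2 = -5/8
  d10 = d5/2 + d8/4 - d3 = 1/8
  d11 = d9/4 - d10/5 = -29/160
  d12 = d1*3 + d10 - d3/5 = 53/40
Walk from origin (0, 0):
  seg 1: down by d8 = 5/2 → (0, -5/2)
  seg 2: down by d1 = 1/2 → (0, -3)
  seg 3: right by d5 = 2 → (2, -3)
  seg 4: down by d2 = 19/4 → (2, -31/4)
  seg 5: down by d5 = 2 → (2, -39/4)
  seg 6: up by d3 = 3/2 → (2, -33/4)
  seg 7: left by d5 = 2 → (0, -33/4)
  seg 8: up by d6 = 59/20 → (0, -53/10)

d5 = 2
d6 = 59/20
d7 = 31/4
d8 = 5/2
d9 = -5/8
d10 = 1/8
d11 = -29/160
d12 = 53/40
endpoint = (0, -53/10)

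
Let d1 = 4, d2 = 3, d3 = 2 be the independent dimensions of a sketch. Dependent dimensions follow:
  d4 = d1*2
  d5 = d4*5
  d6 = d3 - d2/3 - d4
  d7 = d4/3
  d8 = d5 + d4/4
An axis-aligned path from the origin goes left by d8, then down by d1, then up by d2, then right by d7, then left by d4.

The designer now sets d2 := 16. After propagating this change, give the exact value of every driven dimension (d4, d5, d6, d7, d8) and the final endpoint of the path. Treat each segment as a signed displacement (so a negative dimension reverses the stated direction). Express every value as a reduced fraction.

d4 = 8
d5 = 40
d6 = -34/3
d7 = 8/3
d8 = 42
endpoint = (-142/3, 12)

Apply edit: d2 := 16
  d4 = d1*2 = 8
  d5 = d4*5 = 40
  d6 = d3 - d2/3 - d4 = -34/3
  d7 = d4/3 = 8/3
  d8 = d5 + d4/4 = 42
Walk from origin (0, 0):
  seg 1: left by d8 = 42 → (-42, 0)
  seg 2: down by d1 = 4 → (-42, -4)
  seg 3: up by d2 = 16 → (-42, 12)
  seg 4: right by d7 = 8/3 → (-118/3, 12)
  seg 5: left by d4 = 8 → (-142/3, 12)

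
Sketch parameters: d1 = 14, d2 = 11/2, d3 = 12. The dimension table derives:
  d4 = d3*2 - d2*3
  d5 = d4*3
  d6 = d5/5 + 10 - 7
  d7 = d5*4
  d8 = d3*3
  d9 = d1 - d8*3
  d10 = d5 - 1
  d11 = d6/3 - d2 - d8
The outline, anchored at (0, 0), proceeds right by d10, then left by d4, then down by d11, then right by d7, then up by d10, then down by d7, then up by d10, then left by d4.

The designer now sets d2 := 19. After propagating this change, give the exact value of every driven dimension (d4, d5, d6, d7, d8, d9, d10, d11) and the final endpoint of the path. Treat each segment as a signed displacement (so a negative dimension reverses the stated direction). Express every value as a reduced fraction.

Apply edit: d2 := 19
  d4 = d3*2 - d2*3 = -33
  d5 = d4*3 = -99
  d6 = d5/5 + 10 - 7 = -84/5
  d7 = d5*4 = -396
  d8 = d3*3 = 36
  d9 = d1 - d8*3 = -94
  d10 = d5 - 1 = -100
  d11 = d6/3 - d2 - d8 = -303/5
Walk from origin (0, 0):
  seg 1: right by d10 = -100 → (-100, 0)
  seg 2: left by d4 = -33 → (-67, 0)
  seg 3: down by d11 = -303/5 → (-67, 303/5)
  seg 4: right by d7 = -396 → (-463, 303/5)
  seg 5: up by d10 = -100 → (-463, -197/5)
  seg 6: down by d7 = -396 → (-463, 1783/5)
  seg 7: up by d10 = -100 → (-463, 1283/5)
  seg 8: left by d4 = -33 → (-430, 1283/5)

d4 = -33
d5 = -99
d6 = -84/5
d7 = -396
d8 = 36
d9 = -94
d10 = -100
d11 = -303/5
endpoint = (-430, 1283/5)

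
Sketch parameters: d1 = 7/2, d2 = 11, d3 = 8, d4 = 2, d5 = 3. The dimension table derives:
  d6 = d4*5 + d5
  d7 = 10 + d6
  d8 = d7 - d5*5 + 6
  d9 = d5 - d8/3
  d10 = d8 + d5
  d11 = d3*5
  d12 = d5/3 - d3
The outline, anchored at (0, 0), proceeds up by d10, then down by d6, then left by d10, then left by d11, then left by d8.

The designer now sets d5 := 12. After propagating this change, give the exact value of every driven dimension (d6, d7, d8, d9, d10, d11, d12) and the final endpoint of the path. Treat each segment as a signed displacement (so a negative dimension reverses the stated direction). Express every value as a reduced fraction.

Apply edit: d5 := 12
  d6 = d4*5 + d5 = 22
  d7 = 10 + d6 = 32
  d8 = d7 - d5*5 + 6 = -22
  d9 = d5 - d8/3 = 58/3
  d10 = d8 + d5 = -10
  d11 = d3*5 = 40
  d12 = d5/3 - d3 = -4
Walk from origin (0, 0):
  seg 1: up by d10 = -10 → (0, -10)
  seg 2: down by d6 = 22 → (0, -32)
  seg 3: left by d10 = -10 → (10, -32)
  seg 4: left by d11 = 40 → (-30, -32)
  seg 5: left by d8 = -22 → (-8, -32)

d6 = 22
d7 = 32
d8 = -22
d9 = 58/3
d10 = -10
d11 = 40
d12 = -4
endpoint = (-8, -32)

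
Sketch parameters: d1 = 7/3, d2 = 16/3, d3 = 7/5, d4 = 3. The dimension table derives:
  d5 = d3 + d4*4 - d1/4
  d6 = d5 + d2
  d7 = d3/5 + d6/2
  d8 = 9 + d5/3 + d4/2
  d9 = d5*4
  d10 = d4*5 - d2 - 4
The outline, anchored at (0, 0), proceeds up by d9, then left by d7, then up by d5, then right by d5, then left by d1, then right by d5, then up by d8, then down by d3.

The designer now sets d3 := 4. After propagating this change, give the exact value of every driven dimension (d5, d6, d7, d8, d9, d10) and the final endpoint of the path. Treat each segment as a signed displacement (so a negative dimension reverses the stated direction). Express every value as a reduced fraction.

d5 = 185/12
d6 = 83/4
d7 = 447/40
d8 = 563/36
d9 = 185/3
d10 = 17/3
endpoint = (693/40, 1597/18)

Apply edit: d3 := 4
  d5 = d3 + d4*4 - d1/4 = 185/12
  d6 = d5 + d2 = 83/4
  d7 = d3/5 + d6/2 = 447/40
  d8 = 9 + d5/3 + d4/2 = 563/36
  d9 = d5*4 = 185/3
  d10 = d4*5 - d2 - 4 = 17/3
Walk from origin (0, 0):
  seg 1: up by d9 = 185/3 → (0, 185/3)
  seg 2: left by d7 = 447/40 → (-447/40, 185/3)
  seg 3: up by d5 = 185/12 → (-447/40, 925/12)
  seg 4: right by d5 = 185/12 → (509/120, 925/12)
  seg 5: left by d1 = 7/3 → (229/120, 925/12)
  seg 6: right by d5 = 185/12 → (693/40, 925/12)
  seg 7: up by d8 = 563/36 → (693/40, 1669/18)
  seg 8: down by d3 = 4 → (693/40, 1597/18)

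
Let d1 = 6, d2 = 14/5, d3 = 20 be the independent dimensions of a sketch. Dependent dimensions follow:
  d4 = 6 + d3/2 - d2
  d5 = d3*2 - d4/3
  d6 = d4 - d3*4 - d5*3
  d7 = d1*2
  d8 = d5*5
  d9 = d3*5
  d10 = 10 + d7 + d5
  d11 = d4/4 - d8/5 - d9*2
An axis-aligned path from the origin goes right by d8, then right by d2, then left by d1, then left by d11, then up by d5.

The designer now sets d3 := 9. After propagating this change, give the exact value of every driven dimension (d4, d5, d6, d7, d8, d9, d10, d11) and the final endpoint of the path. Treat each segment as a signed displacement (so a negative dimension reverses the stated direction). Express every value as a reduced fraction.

Apply edit: d3 := 9
  d4 = 6 + d3/2 - d2 = 77/10
  d5 = d3*2 - d4/3 = 463/30
  d6 = d4 - d3*4 - d5*3 = -373/5
  d7 = d1*2 = 12
  d8 = d5*5 = 463/6
  d9 = d3*5 = 45
  d10 = 10 + d7 + d5 = 1123/30
  d11 = d4/4 - d8/5 - d9*2 = -12421/120
Walk from origin (0, 0):
  seg 1: right by d8 = 463/6 → (463/6, 0)
  seg 2: right by d2 = 14/5 → (2399/30, 0)
  seg 3: left by d1 = 6 → (2219/30, 0)
  seg 4: left by d11 = -12421/120 → (7099/40, 0)
  seg 5: up by d5 = 463/30 → (7099/40, 463/30)

d4 = 77/10
d5 = 463/30
d6 = -373/5
d7 = 12
d8 = 463/6
d9 = 45
d10 = 1123/30
d11 = -12421/120
endpoint = (7099/40, 463/30)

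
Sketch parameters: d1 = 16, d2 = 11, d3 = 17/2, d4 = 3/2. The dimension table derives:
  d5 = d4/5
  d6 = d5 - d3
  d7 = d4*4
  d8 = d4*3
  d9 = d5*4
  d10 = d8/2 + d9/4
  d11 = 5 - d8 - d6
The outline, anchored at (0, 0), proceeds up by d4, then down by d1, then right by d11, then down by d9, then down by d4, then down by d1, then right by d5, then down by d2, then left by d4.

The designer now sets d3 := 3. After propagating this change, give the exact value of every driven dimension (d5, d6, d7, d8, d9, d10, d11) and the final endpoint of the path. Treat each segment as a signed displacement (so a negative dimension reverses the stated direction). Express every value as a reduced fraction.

d5 = 3/10
d6 = -27/10
d7 = 6
d8 = 9/2
d9 = 6/5
d10 = 51/20
d11 = 16/5
endpoint = (2, -221/5)

Apply edit: d3 := 3
  d5 = d4/5 = 3/10
  d6 = d5 - d3 = -27/10
  d7 = d4*4 = 6
  d8 = d4*3 = 9/2
  d9 = d5*4 = 6/5
  d10 = d8/2 + d9/4 = 51/20
  d11 = 5 - d8 - d6 = 16/5
Walk from origin (0, 0):
  seg 1: up by d4 = 3/2 → (0, 3/2)
  seg 2: down by d1 = 16 → (0, -29/2)
  seg 3: right by d11 = 16/5 → (16/5, -29/2)
  seg 4: down by d9 = 6/5 → (16/5, -157/10)
  seg 5: down by d4 = 3/2 → (16/5, -86/5)
  seg 6: down by d1 = 16 → (16/5, -166/5)
  seg 7: right by d5 = 3/10 → (7/2, -166/5)
  seg 8: down by d2 = 11 → (7/2, -221/5)
  seg 9: left by d4 = 3/2 → (2, -221/5)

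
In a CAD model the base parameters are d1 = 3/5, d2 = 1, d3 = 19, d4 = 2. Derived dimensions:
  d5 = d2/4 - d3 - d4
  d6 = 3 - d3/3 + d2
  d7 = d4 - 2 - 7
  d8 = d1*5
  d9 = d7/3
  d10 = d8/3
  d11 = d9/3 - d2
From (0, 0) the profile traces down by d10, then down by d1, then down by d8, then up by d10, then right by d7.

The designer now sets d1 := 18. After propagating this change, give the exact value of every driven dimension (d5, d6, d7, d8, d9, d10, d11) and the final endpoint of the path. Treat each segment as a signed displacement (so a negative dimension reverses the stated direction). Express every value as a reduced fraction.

d5 = -83/4
d6 = -7/3
d7 = -7
d8 = 90
d9 = -7/3
d10 = 30
d11 = -16/9
endpoint = (-7, -108)

Apply edit: d1 := 18
  d5 = d2/4 - d3 - d4 = -83/4
  d6 = 3 - d3/3 + d2 = -7/3
  d7 = d4 - 2 - 7 = -7
  d8 = d1*5 = 90
  d9 = d7/3 = -7/3
  d10 = d8/3 = 30
  d11 = d9/3 - d2 = -16/9
Walk from origin (0, 0):
  seg 1: down by d10 = 30 → (0, -30)
  seg 2: down by d1 = 18 → (0, -48)
  seg 3: down by d8 = 90 → (0, -138)
  seg 4: up by d10 = 30 → (0, -108)
  seg 5: right by d7 = -7 → (-7, -108)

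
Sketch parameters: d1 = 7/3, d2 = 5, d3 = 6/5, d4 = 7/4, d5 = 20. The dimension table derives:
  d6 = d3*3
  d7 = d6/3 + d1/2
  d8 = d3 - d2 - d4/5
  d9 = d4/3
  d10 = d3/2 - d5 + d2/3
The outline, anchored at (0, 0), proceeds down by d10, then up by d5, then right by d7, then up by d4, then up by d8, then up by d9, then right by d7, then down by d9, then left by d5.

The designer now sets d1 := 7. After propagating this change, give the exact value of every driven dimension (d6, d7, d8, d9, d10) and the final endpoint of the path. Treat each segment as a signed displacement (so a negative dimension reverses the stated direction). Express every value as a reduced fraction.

d6 = 18/5
d7 = 47/10
d8 = -83/20
d9 = 7/12
d10 = -266/15
endpoint = (-53/5, 106/3)

Apply edit: d1 := 7
  d6 = d3*3 = 18/5
  d7 = d6/3 + d1/2 = 47/10
  d8 = d3 - d2 - d4/5 = -83/20
  d9 = d4/3 = 7/12
  d10 = d3/2 - d5 + d2/3 = -266/15
Walk from origin (0, 0):
  seg 1: down by d10 = -266/15 → (0, 266/15)
  seg 2: up by d5 = 20 → (0, 566/15)
  seg 3: right by d7 = 47/10 → (47/10, 566/15)
  seg 4: up by d4 = 7/4 → (47/10, 2369/60)
  seg 5: up by d8 = -83/20 → (47/10, 106/3)
  seg 6: up by d9 = 7/12 → (47/10, 431/12)
  seg 7: right by d7 = 47/10 → (47/5, 431/12)
  seg 8: down by d9 = 7/12 → (47/5, 106/3)
  seg 9: left by d5 = 20 → (-53/5, 106/3)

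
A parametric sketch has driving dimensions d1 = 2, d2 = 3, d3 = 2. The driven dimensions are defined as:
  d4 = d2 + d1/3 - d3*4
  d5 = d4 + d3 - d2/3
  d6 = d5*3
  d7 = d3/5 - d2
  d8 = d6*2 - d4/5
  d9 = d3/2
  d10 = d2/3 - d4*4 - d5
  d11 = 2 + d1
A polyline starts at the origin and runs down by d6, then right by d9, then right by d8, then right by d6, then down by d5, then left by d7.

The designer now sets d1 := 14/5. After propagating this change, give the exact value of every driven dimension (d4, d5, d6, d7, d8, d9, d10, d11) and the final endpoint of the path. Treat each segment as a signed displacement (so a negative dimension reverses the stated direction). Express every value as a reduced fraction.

Apply edit: d1 := 14/5
  d4 = d2 + d1/3 - d3*4 = -61/15
  d5 = d4 + d3 - d2/3 = -46/15
  d6 = d5*3 = -46/5
  d7 = d3/5 - d2 = -13/5
  d8 = d6*2 - d4/5 = -1319/75
  d9 = d3/2 = 1
  d10 = d2/3 - d4*4 - d5 = 61/3
  d11 = 2 + d1 = 24/5
Walk from origin (0, 0):
  seg 1: down by d6 = -46/5 → (0, 46/5)
  seg 2: right by d9 = 1 → (1, 46/5)
  seg 3: right by d8 = -1319/75 → (-1244/75, 46/5)
  seg 4: right by d6 = -46/5 → (-1934/75, 46/5)
  seg 5: down by d5 = -46/15 → (-1934/75, 184/15)
  seg 6: left by d7 = -13/5 → (-1739/75, 184/15)

d4 = -61/15
d5 = -46/15
d6 = -46/5
d7 = -13/5
d8 = -1319/75
d9 = 1
d10 = 61/3
d11 = 24/5
endpoint = (-1739/75, 184/15)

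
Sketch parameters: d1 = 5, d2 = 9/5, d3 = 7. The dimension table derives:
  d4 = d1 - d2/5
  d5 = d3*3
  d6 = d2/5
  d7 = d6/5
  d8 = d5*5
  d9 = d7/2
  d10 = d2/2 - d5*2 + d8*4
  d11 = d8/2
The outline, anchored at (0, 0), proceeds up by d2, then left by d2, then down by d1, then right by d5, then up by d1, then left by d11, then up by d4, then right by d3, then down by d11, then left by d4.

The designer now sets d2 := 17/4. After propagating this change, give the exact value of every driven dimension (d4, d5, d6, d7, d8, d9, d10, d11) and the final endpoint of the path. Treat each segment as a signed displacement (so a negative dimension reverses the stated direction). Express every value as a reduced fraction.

d4 = 83/20
d5 = 21
d6 = 17/20
d7 = 17/100
d8 = 105
d9 = 17/200
d10 = 3041/8
d11 = 105/2
endpoint = (-329/10, -441/10)

Apply edit: d2 := 17/4
  d4 = d1 - d2/5 = 83/20
  d5 = d3*3 = 21
  d6 = d2/5 = 17/20
  d7 = d6/5 = 17/100
  d8 = d5*5 = 105
  d9 = d7/2 = 17/200
  d10 = d2/2 - d5*2 + d8*4 = 3041/8
  d11 = d8/2 = 105/2
Walk from origin (0, 0):
  seg 1: up by d2 = 17/4 → (0, 17/4)
  seg 2: left by d2 = 17/4 → (-17/4, 17/4)
  seg 3: down by d1 = 5 → (-17/4, -3/4)
  seg 4: right by d5 = 21 → (67/4, -3/4)
  seg 5: up by d1 = 5 → (67/4, 17/4)
  seg 6: left by d11 = 105/2 → (-143/4, 17/4)
  seg 7: up by d4 = 83/20 → (-143/4, 42/5)
  seg 8: right by d3 = 7 → (-115/4, 42/5)
  seg 9: down by d11 = 105/2 → (-115/4, -441/10)
  seg 10: left by d4 = 83/20 → (-329/10, -441/10)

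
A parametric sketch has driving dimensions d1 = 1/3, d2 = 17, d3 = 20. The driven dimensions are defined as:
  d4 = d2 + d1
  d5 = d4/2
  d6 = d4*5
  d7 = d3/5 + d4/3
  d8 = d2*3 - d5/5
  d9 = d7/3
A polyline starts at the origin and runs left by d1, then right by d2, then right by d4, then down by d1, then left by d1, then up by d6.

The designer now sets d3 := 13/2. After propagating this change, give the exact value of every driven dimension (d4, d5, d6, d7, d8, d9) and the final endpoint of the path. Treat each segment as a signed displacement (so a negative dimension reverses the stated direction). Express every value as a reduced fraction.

Apply edit: d3 := 13/2
  d4 = d2 + d1 = 52/3
  d5 = d4/2 = 26/3
  d6 = d4*5 = 260/3
  d7 = d3/5 + d4/3 = 637/90
  d8 = d2*3 - d5/5 = 739/15
  d9 = d7/3 = 637/270
Walk from origin (0, 0):
  seg 1: left by d1 = 1/3 → (-1/3, 0)
  seg 2: right by d2 = 17 → (50/3, 0)
  seg 3: right by d4 = 52/3 → (34, 0)
  seg 4: down by d1 = 1/3 → (34, -1/3)
  seg 5: left by d1 = 1/3 → (101/3, -1/3)
  seg 6: up by d6 = 260/3 → (101/3, 259/3)

d4 = 52/3
d5 = 26/3
d6 = 260/3
d7 = 637/90
d8 = 739/15
d9 = 637/270
endpoint = (101/3, 259/3)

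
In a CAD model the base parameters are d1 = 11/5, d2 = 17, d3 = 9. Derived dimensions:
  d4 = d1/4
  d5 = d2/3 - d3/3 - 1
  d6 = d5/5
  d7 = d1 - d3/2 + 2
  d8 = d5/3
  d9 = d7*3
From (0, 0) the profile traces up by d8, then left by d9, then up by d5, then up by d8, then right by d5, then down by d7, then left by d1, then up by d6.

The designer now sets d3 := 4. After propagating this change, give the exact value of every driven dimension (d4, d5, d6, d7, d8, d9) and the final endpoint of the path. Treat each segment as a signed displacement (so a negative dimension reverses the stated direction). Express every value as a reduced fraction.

d4 = 11/20
d5 = 10/3
d6 = 2/3
d7 = 11/5
d8 = 10/9
d9 = 33/5
endpoint = (-82/15, 181/45)

Apply edit: d3 := 4
  d4 = d1/4 = 11/20
  d5 = d2/3 - d3/3 - 1 = 10/3
  d6 = d5/5 = 2/3
  d7 = d1 - d3/2 + 2 = 11/5
  d8 = d5/3 = 10/9
  d9 = d7*3 = 33/5
Walk from origin (0, 0):
  seg 1: up by d8 = 10/9 → (0, 10/9)
  seg 2: left by d9 = 33/5 → (-33/5, 10/9)
  seg 3: up by d5 = 10/3 → (-33/5, 40/9)
  seg 4: up by d8 = 10/9 → (-33/5, 50/9)
  seg 5: right by d5 = 10/3 → (-49/15, 50/9)
  seg 6: down by d7 = 11/5 → (-49/15, 151/45)
  seg 7: left by d1 = 11/5 → (-82/15, 151/45)
  seg 8: up by d6 = 2/3 → (-82/15, 181/45)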